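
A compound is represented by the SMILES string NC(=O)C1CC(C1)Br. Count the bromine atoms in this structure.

1

Scan the SMILES for Br atoms (remember two-letter symbols like Cl and Br are single atoms).
Bromine count: 1.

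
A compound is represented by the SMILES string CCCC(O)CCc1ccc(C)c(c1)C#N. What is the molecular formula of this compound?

Walk through each heavy atom and fill implicit hydrogens from standard valence (C 4, N 3, O 2, S 2, halogen 1); for lowercase aromatic atoms, an aromatic c carries 1 H when it has two neighbours and 0 H with three, and aromatic n carries 0 H:
  atom 1: C, bond orders sum to 1 (valence 4) → 3 H
  atom 2: C, bond orders sum to 2 (valence 4) → 2 H
  atom 3: C, bond orders sum to 2 (valence 4) → 2 H
  atom 4: C, bond orders sum to 3 (valence 4) → 1 H
  atom 5: O, bond orders sum to 1 (valence 2) → 1 H
  atom 6: C, bond orders sum to 2 (valence 4) → 2 H
  atom 7: C, bond orders sum to 2 (valence 4) → 2 H
  atom 8: aromatic c, 3 neighbours → 0 H
  atom 9: aromatic c, 2 neighbours → 1 H
  atom 10: aromatic c, 2 neighbours → 1 H
  atom 11: aromatic c, 3 neighbours → 0 H
  atom 12: C, bond orders sum to 1 (valence 4) → 3 H
  atom 13: aromatic c, 3 neighbours → 0 H
  atom 14: aromatic c, 2 neighbours → 1 H
  atom 15: C, bond orders sum to 4 (valence 4) → 0 H
  atom 16: N, bond orders sum to 3 (valence 3) → 0 H
Totals → C:14, H:19, N:1, O:1.

C14H19NO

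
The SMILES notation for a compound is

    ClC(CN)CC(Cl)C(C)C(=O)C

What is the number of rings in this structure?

In SMILES, each pair of matching ring-closure digits denotes one ring-closing bond; the number of such bonds equals the number of independent rings.
Ring-closure bonds here: 0.

0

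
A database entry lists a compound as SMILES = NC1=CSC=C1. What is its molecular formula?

Walk through each heavy atom and fill implicit hydrogens from standard valence (C 4, N 3, O 2, S 2, halogen 1):
  atom 1: N, bond orders sum to 1 (valence 3) → 2 H
  atom 2: C, bond orders sum to 4 (valence 4) → 0 H
  atom 3: C, bond orders sum to 3 (valence 4) → 1 H
  atom 4: S, bond orders sum to 2 (valence 2) → 0 H
  atom 5: C, bond orders sum to 3 (valence 4) → 1 H
  atom 6: C, bond orders sum to 3 (valence 4) → 1 H
Totals → C:4, H:5, N:1, S:1.
In Hill order: C4H5NS.

C4H5NS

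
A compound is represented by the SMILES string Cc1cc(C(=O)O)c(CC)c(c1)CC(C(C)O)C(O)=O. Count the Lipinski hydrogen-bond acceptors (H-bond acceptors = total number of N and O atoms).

N atoms: 0; O atoms: 5.
Lipinski HBA = 0 + 5 = 5.

5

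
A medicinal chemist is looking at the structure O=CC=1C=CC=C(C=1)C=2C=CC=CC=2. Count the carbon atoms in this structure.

13

Count every carbon token in the SMILES (each C, including those in ring-closure positions and inside branches).
Carbon count: 13.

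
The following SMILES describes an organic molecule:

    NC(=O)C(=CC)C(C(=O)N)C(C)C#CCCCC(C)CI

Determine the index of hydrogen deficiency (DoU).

Molecular formula: C16H25IN2O2.
DoU = (2C + 2 + N − H − X) / 2, where X is the halogen count and O/S are ignored.
    = (2·16 + 2 + 2 − 25 − 1) / 2 = 10 / 2 = 5.

5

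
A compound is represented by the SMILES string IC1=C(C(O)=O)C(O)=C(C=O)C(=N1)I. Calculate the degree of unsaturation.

Degree of unsaturation = (number of rings) + (number of π bonds).
Ring closures in the SMILES: 1.
π bonds: 5 double bonds (each 1 DoU) → 5 DoU from unsaturation.
Total DoU = 1 + 5 = 6.

6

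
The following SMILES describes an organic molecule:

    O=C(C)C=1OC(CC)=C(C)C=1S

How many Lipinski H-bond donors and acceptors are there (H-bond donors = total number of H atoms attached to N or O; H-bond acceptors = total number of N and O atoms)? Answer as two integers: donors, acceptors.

0, 2

Donors: find every N or O and count the H atoms it carries.
  atom 1 (O): bond orders sum to 2 → 0 H
  atom 5 (O): bond orders sum to 2 → 0 H
Lipinski HBD = 0.
Acceptors: N atoms = 0, O atoms = 2 → HBA = 2.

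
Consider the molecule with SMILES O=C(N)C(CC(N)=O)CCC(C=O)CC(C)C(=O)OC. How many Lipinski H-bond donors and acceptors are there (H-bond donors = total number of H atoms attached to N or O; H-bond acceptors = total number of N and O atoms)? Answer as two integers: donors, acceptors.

4, 7

Donors: find every N or O and count the H atoms it carries.
  atom 1 (O): bond orders sum to 2 → 0 H
  atom 3 (N): bond orders sum to 1 → 2 H
  atom 7 (N): bond orders sum to 1 → 2 H
  atom 8 (O): bond orders sum to 2 → 0 H
  atom 13 (O): bond orders sum to 2 → 0 H
  atom 18 (O): bond orders sum to 2 → 0 H
  atom 19 (O): bond orders sum to 2 → 0 H
Lipinski HBD = 4.
Acceptors: N atoms = 2, O atoms = 5 → HBA = 7.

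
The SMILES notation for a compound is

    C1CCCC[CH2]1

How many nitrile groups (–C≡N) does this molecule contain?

Scan the SMILES for the nitrile motif — none present.

0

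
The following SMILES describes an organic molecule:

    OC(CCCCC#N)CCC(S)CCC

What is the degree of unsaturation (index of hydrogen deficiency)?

Molecular formula: C12H23NOS.
DoU = (2C + 2 + N − H − X) / 2, where X is the halogen count and O/S are ignored.
    = (2·12 + 2 + 1 − 23 − 0) / 2 = 4 / 2 = 2.

2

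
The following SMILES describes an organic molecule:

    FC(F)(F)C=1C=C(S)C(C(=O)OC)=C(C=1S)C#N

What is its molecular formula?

Walk through each heavy atom and fill implicit hydrogens from standard valence (C 4, N 3, O 2, S 2, halogen 1):
  atom 1: F (halogen, monovalent) → 0 H
  atom 2: C, bond orders sum to 4 (valence 4) → 0 H
  atom 3: F (halogen, monovalent) → 0 H
  atom 4: F (halogen, monovalent) → 0 H
  atom 5: C, bond orders sum to 4 (valence 4) → 0 H
  atom 6: C, bond orders sum to 3 (valence 4) → 1 H
  atom 7: C, bond orders sum to 4 (valence 4) → 0 H
  atom 8: S, bond orders sum to 1 (valence 2) → 1 H
  atom 9: C, bond orders sum to 4 (valence 4) → 0 H
  atom 10: C, bond orders sum to 4 (valence 4) → 0 H
  atom 11: O, bond orders sum to 2 (valence 2) → 0 H
  atom 12: O, bond orders sum to 2 (valence 2) → 0 H
  atom 13: C, bond orders sum to 1 (valence 4) → 3 H
  atom 14: C, bond orders sum to 4 (valence 4) → 0 H
  atom 15: C, bond orders sum to 4 (valence 4) → 0 H
  atom 16: S, bond orders sum to 1 (valence 2) → 1 H
  atom 17: C, bond orders sum to 4 (valence 4) → 0 H
  atom 18: N, bond orders sum to 3 (valence 3) → 0 H
Totals → C:10, H:6, F:3, N:1, O:2, S:2.

C10H6F3NO2S2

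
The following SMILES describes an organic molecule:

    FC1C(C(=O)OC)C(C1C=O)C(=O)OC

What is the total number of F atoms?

Scan the SMILES for F atoms (remember two-letter symbols like Cl and Br are single atoms).
Fluorine count: 1.

1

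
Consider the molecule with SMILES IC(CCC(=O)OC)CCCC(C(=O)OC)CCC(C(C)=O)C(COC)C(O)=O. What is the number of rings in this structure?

In SMILES, each pair of matching ring-closure digits denotes one ring-closing bond; the number of such bonds equals the number of independent rings.
Ring-closure bonds here: 0.

0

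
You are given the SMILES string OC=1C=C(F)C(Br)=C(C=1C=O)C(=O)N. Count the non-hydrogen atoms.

14

Every atom symbol written in the SMILES (organic subset) is one heavy atom; implicit H are not written.
Heavy atoms by element → Br:1, C:8, F:1, N:1, O:3.
Total: 14.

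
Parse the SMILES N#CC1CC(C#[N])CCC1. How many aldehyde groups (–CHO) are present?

0

Scan the SMILES for the aldehyde motif — none present.
Groups that are present: 2 nitrile.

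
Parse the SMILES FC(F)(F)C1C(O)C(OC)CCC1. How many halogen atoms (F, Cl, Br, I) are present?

3

Halogen atoms appear at heavy-atom positions 1, 3, 4 (3×F).
Other groups present: 1 ether, 1 hydroxyl.
Halogen count: 3.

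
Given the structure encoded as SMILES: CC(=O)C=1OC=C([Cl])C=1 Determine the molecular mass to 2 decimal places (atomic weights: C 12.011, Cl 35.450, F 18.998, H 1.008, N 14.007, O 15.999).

144.55 g/mol

First, the molecular formula is C6H5ClO2 (counting implicit H from valence).
  C: 6 × 12.011 = 72.066
  Cl: 1 × 35.450 = 35.450
  H: 5 × 1.008 = 5.040
  O: 2 × 15.999 = 31.998
Sum: 6×12.011 + 1×35.450 + 5×1.008 + 2×15.999 = 144.554 → 144.55 g/mol.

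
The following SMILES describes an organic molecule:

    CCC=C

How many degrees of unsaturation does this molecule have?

Degree of unsaturation = (number of rings) + (number of π bonds).
Ring closures in the SMILES: 0.
π bonds: 1 double bond (each 1 DoU) → 1 DoU from unsaturation.
Total DoU = 0 + 1 = 1.

1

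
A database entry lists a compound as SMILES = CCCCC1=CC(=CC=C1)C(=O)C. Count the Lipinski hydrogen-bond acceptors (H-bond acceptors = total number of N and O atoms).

1

N atoms: 0; O atoms: 1.
Lipinski HBA = 0 + 1 = 1.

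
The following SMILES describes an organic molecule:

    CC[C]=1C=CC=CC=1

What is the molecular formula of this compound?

C8H10

Walk through each heavy atom and fill implicit hydrogens from standard valence (C 4, N 3, O 2, S 2, halogen 1):
  atom 1: C, bond orders sum to 1 (valence 4) → 3 H
  atom 2: C, bond orders sum to 2 (valence 4) → 2 H
  atom 3: C with explicit H count 0
  atom 4: C, bond orders sum to 3 (valence 4) → 1 H
  atom 5: C, bond orders sum to 3 (valence 4) → 1 H
  atom 6: C, bond orders sum to 3 (valence 4) → 1 H
  atom 7: C, bond orders sum to 3 (valence 4) → 1 H
  atom 8: C, bond orders sum to 3 (valence 4) → 1 H
Totals → C:8, H:10.
In Hill order: C8H10.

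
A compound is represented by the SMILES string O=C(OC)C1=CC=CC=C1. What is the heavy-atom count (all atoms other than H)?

Every atom symbol written in the SMILES (organic subset) is one heavy atom; implicit H are not written.
Heavy atoms by element → C:8, O:2.
Total: 10.

10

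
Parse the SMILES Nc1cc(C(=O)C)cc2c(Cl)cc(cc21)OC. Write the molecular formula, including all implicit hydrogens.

Walk through each heavy atom and fill implicit hydrogens from standard valence (C 4, N 3, O 2, S 2, halogen 1); for lowercase aromatic atoms, an aromatic c carries 1 H when it has two neighbours and 0 H with three, and aromatic n carries 0 H:
  atom 1: N, bond orders sum to 1 (valence 3) → 2 H
  atom 2: aromatic c, 3 neighbours → 0 H
  atom 3: aromatic c, 2 neighbours → 1 H
  atom 4: aromatic c, 3 neighbours → 0 H
  atom 5: C, bond orders sum to 4 (valence 4) → 0 H
  atom 6: O, bond orders sum to 2 (valence 2) → 0 H
  atom 7: C, bond orders sum to 1 (valence 4) → 3 H
  atom 8: aromatic c, 2 neighbours → 1 H
  atom 9: aromatic c, 3 neighbours → 0 H
  atom 10: aromatic c, 3 neighbours → 0 H
  atom 11: Cl (halogen, monovalent) → 0 H
  atom 12: aromatic c, 2 neighbours → 1 H
  atom 13: aromatic c, 3 neighbours → 0 H
  atom 14: aromatic c, 2 neighbours → 1 H
  atom 15: aromatic c, 3 neighbours → 0 H
  atom 16: O, bond orders sum to 2 (valence 2) → 0 H
  atom 17: C, bond orders sum to 1 (valence 4) → 3 H
Totals → C:13, H:12, Cl:1, N:1, O:2.
In Hill order: C13H12ClNO2.

C13H12ClNO2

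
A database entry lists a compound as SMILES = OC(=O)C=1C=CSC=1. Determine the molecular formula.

Walk through each heavy atom and fill implicit hydrogens from standard valence (C 4, N 3, O 2, S 2, halogen 1):
  atom 1: O, bond orders sum to 1 (valence 2) → 1 H
  atom 2: C, bond orders sum to 4 (valence 4) → 0 H
  atom 3: O, bond orders sum to 2 (valence 2) → 0 H
  atom 4: C, bond orders sum to 4 (valence 4) → 0 H
  atom 5: C, bond orders sum to 3 (valence 4) → 1 H
  atom 6: C, bond orders sum to 3 (valence 4) → 1 H
  atom 7: S, bond orders sum to 2 (valence 2) → 0 H
  atom 8: C, bond orders sum to 3 (valence 4) → 1 H
Totals → C:5, H:4, O:2, S:1.
In Hill order: C5H4O2S.

C5H4O2S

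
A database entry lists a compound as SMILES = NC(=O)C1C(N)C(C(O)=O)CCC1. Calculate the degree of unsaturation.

3

Molecular formula: C8H14N2O3.
DoU = (2C + 2 + N − H − X) / 2, where X is the halogen count and O/S are ignored.
    = (2·8 + 2 + 2 − 14 − 0) / 2 = 6 / 2 = 3.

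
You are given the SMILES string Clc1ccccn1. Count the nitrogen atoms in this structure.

Scan the SMILES for N atoms (remember two-letter symbols like Cl and Br are single atoms).
Nitrogen count: 1.

1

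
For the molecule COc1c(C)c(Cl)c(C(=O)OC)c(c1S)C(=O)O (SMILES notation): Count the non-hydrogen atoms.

18

Every atom symbol written in the SMILES (organic subset) is one heavy atom; implicit H are not written.
Heavy atoms by element → C:11, Cl:1, O:5, S:1.
Total: 18.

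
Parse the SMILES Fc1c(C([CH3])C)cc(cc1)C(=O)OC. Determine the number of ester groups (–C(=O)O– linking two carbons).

1

The ester motif appears at heavy-atom position 11 in the SMILES.
Ester count: 1.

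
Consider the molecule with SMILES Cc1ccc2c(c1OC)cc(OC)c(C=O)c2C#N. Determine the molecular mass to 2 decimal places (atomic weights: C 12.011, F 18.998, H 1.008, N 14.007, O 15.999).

First, the molecular formula is C15H13NO3 (counting implicit H from valence).
  C: 15 × 12.011 = 180.165
  H: 13 × 1.008 = 13.104
  N: 1 × 14.007 = 14.007
  O: 3 × 15.999 = 47.997
Sum: 15×12.011 + 13×1.008 + 1×14.007 + 3×15.999 = 255.273 → 255.27 g/mol.

255.27 g/mol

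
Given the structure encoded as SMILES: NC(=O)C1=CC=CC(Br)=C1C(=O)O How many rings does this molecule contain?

In SMILES, each pair of matching ring-closure digits denotes one ring-closing bond; the number of such bonds equals the number of independent rings.
Ring-closure bonds here: 1.

1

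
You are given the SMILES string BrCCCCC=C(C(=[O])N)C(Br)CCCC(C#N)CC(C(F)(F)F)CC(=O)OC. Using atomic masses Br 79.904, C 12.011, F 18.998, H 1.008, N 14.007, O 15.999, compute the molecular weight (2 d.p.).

First, the molecular formula is C19H27Br2F3N2O3 (counting implicit H from valence).
  Br: 2 × 79.904 = 159.808
  C: 19 × 12.011 = 228.209
  F: 3 × 18.998 = 56.994
  H: 27 × 1.008 = 27.216
  N: 2 × 14.007 = 28.014
  O: 3 × 15.999 = 47.997
Sum: 2×79.904 + 19×12.011 + 3×18.998 + 27×1.008 + 2×14.007 + 3×15.999 = 548.238 → 548.24 g/mol.

548.24 g/mol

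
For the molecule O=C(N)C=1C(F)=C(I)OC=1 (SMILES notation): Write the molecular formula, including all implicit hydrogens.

C5H3FINO2

Walk through each heavy atom and fill implicit hydrogens from standard valence (C 4, N 3, O 2, S 2, halogen 1):
  atom 1: O, bond orders sum to 2 (valence 2) → 0 H
  atom 2: C, bond orders sum to 4 (valence 4) → 0 H
  atom 3: N, bond orders sum to 1 (valence 3) → 2 H
  atom 4: C, bond orders sum to 4 (valence 4) → 0 H
  atom 5: C, bond orders sum to 4 (valence 4) → 0 H
  atom 6: F (halogen, monovalent) → 0 H
  atom 7: C, bond orders sum to 4 (valence 4) → 0 H
  atom 8: I (halogen, monovalent) → 0 H
  atom 9: O, bond orders sum to 2 (valence 2) → 0 H
  atom 10: C, bond orders sum to 3 (valence 4) → 1 H
Totals → C:5, H:3, F:1, I:1, N:1, O:2.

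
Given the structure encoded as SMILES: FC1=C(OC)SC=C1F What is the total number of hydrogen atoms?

4

Walk through each heavy atom and fill implicit hydrogens from standard valence (C 4, N 3, O 2, S 2, halogen 1):
  atom 1: F (halogen, monovalent) → 0 H
  atom 2: C, bond orders sum to 4 (valence 4) → 0 H
  atom 3: C, bond orders sum to 4 (valence 4) → 0 H
  atom 4: O, bond orders sum to 2 (valence 2) → 0 H
  atom 5: C, bond orders sum to 1 (valence 4) → 3 H
  atom 6: S, bond orders sum to 2 (valence 2) → 0 H
  atom 7: C, bond orders sum to 3 (valence 4) → 1 H
  atom 8: C, bond orders sum to 4 (valence 4) → 0 H
  atom 9: F (halogen, monovalent) → 0 H
Total hydrogens: 4.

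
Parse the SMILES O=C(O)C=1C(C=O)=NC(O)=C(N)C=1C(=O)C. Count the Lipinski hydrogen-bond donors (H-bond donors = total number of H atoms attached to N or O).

4

Donors: find every N or O and count the H atoms it carries.
  atom 1 (O): bond orders sum to 2 → 0 H
  atom 3 (O): bond orders sum to 1 → 1 H
  atom 7 (O): bond orders sum to 2 → 0 H
  atom 8 (N): bond orders sum to 3 → 0 H
  atom 10 (O): bond orders sum to 1 → 1 H
  atom 12 (N): bond orders sum to 1 → 2 H
  atom 15 (O): bond orders sum to 2 → 0 H
Lipinski HBD = 4.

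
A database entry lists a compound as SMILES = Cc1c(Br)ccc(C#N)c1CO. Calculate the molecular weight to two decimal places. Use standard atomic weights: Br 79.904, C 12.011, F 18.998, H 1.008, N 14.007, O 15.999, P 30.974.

226.07 g/mol

First, the molecular formula is C9H8BrNO (counting implicit H from valence).
  Br: 1 × 79.904 = 79.904
  C: 9 × 12.011 = 108.099
  H: 8 × 1.008 = 8.064
  N: 1 × 14.007 = 14.007
  O: 1 × 15.999 = 15.999
Sum: 1×79.904 + 9×12.011 + 8×1.008 + 1×14.007 + 1×15.999 = 226.073 → 226.07 g/mol.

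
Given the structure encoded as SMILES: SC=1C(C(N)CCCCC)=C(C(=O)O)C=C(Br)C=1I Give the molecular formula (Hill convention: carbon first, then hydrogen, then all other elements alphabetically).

C13H17BrINO2S

Walk through each heavy atom and fill implicit hydrogens from standard valence (C 4, N 3, O 2, S 2, halogen 1):
  atom 1: S, bond orders sum to 1 (valence 2) → 1 H
  atom 2: C, bond orders sum to 4 (valence 4) → 0 H
  atom 3: C, bond orders sum to 4 (valence 4) → 0 H
  atom 4: C, bond orders sum to 3 (valence 4) → 1 H
  atom 5: N, bond orders sum to 1 (valence 3) → 2 H
  atom 6: C, bond orders sum to 2 (valence 4) → 2 H
  atom 7: C, bond orders sum to 2 (valence 4) → 2 H
  atom 8: C, bond orders sum to 2 (valence 4) → 2 H
  atom 9: C, bond orders sum to 2 (valence 4) → 2 H
  atom 10: C, bond orders sum to 1 (valence 4) → 3 H
  atom 11: C, bond orders sum to 4 (valence 4) → 0 H
  atom 12: C, bond orders sum to 4 (valence 4) → 0 H
  atom 13: O, bond orders sum to 2 (valence 2) → 0 H
  atom 14: O, bond orders sum to 1 (valence 2) → 1 H
  atom 15: C, bond orders sum to 3 (valence 4) → 1 H
  atom 16: C, bond orders sum to 4 (valence 4) → 0 H
  atom 17: Br (halogen, monovalent) → 0 H
  atom 18: C, bond orders sum to 4 (valence 4) → 0 H
  atom 19: I (halogen, monovalent) → 0 H
Totals → C:13, H:17, Br:1, I:1, N:1, O:2, S:1.
In Hill order: C13H17BrINO2S.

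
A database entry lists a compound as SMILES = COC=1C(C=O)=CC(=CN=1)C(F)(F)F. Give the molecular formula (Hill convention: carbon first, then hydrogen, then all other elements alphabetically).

C8H6F3NO2

Walk through each heavy atom and fill implicit hydrogens from standard valence (C 4, N 3, O 2, S 2, halogen 1):
  atom 1: C, bond orders sum to 1 (valence 4) → 3 H
  atom 2: O, bond orders sum to 2 (valence 2) → 0 H
  atom 3: C, bond orders sum to 4 (valence 4) → 0 H
  atom 4: C, bond orders sum to 4 (valence 4) → 0 H
  atom 5: C, bond orders sum to 3 (valence 4) → 1 H
  atom 6: O, bond orders sum to 2 (valence 2) → 0 H
  atom 7: C, bond orders sum to 3 (valence 4) → 1 H
  atom 8: C, bond orders sum to 4 (valence 4) → 0 H
  atom 9: C, bond orders sum to 3 (valence 4) → 1 H
  atom 10: N, bond orders sum to 3 (valence 3) → 0 H
  atom 11: C, bond orders sum to 4 (valence 4) → 0 H
  atom 12: F (halogen, monovalent) → 0 H
  atom 13: F (halogen, monovalent) → 0 H
  atom 14: F (halogen, monovalent) → 0 H
Totals → C:8, H:6, F:3, N:1, O:2.
In Hill order: C8H6F3NO2.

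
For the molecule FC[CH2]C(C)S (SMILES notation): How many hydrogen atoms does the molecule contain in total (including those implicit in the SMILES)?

Walk through each heavy atom and fill implicit hydrogens from standard valence (C 4, N 3, O 2, S 2, halogen 1):
  atom 1: F (halogen, monovalent) → 0 H
  atom 2: C, bond orders sum to 2 (valence 4) → 2 H
  atom 3: C with explicit H count 2
  atom 4: C, bond orders sum to 3 (valence 4) → 1 H
  atom 5: C, bond orders sum to 1 (valence 4) → 3 H
  atom 6: S, bond orders sum to 1 (valence 2) → 1 H
Total hydrogens: 9.

9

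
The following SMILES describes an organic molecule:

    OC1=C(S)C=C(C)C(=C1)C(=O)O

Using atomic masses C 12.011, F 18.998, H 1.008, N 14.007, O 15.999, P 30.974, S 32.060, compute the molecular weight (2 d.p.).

184.21 g/mol

First, the molecular formula is C8H8O3S (counting implicit H from valence).
  C: 8 × 12.011 = 96.088
  H: 8 × 1.008 = 8.064
  O: 3 × 15.999 = 47.997
  S: 1 × 32.060 = 32.060
Sum: 8×12.011 + 8×1.008 + 3×15.999 + 1×32.060 = 184.209 → 184.21 g/mol.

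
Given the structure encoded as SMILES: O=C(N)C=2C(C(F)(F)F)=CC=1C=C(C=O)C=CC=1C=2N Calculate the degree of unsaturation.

Molecular formula: C13H9F3N2O2.
DoU = (2C + 2 + N − H − X) / 2, where X is the halogen count and O/S are ignored.
    = (2·13 + 2 + 2 − 9 − 3) / 2 = 18 / 2 = 9.

9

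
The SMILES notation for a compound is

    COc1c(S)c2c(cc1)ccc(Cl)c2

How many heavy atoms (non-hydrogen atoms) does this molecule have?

Every atom symbol written in the SMILES (organic subset) is one heavy atom; implicit H are not written.
Heavy atoms by element → C:11, Cl:1, O:1, S:1.
Total: 14.

14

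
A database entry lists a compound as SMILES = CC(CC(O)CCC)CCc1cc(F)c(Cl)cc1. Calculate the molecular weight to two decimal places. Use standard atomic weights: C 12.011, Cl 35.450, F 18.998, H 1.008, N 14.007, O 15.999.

First, the molecular formula is C15H22ClFO (counting implicit H from valence).
  C: 15 × 12.011 = 180.165
  Cl: 1 × 35.450 = 35.450
  F: 1 × 18.998 = 18.998
  H: 22 × 1.008 = 22.176
  O: 1 × 15.999 = 15.999
Sum: 15×12.011 + 1×35.450 + 1×18.998 + 22×1.008 + 1×15.999 = 272.788 → 272.79 g/mol.

272.79 g/mol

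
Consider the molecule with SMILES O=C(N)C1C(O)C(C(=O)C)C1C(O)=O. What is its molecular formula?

C8H11NO5

Walk through each heavy atom and fill implicit hydrogens from standard valence (C 4, N 3, O 2, S 2, halogen 1):
  atom 1: O, bond orders sum to 2 (valence 2) → 0 H
  atom 2: C, bond orders sum to 4 (valence 4) → 0 H
  atom 3: N, bond orders sum to 1 (valence 3) → 2 H
  atom 4: C, bond orders sum to 3 (valence 4) → 1 H
  atom 5: C, bond orders sum to 3 (valence 4) → 1 H
  atom 6: O, bond orders sum to 1 (valence 2) → 1 H
  atom 7: C, bond orders sum to 3 (valence 4) → 1 H
  atom 8: C, bond orders sum to 4 (valence 4) → 0 H
  atom 9: O, bond orders sum to 2 (valence 2) → 0 H
  atom 10: C, bond orders sum to 1 (valence 4) → 3 H
  atom 11: C, bond orders sum to 3 (valence 4) → 1 H
  atom 12: C, bond orders sum to 4 (valence 4) → 0 H
  atom 13: O, bond orders sum to 1 (valence 2) → 1 H
  atom 14: O, bond orders sum to 2 (valence 2) → 0 H
Totals → C:8, H:11, N:1, O:5.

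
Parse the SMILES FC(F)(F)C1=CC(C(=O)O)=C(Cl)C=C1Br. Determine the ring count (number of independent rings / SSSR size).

In SMILES, each pair of matching ring-closure digits denotes one ring-closing bond; the number of such bonds equals the number of independent rings.
Ring-closure bonds here: 1.

1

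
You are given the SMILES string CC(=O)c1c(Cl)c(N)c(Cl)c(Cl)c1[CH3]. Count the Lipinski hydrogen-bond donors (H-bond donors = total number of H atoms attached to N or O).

2

Donors: find every N or O and count the H atoms it carries.
  atom 3 (O): bond orders sum to 2 → 0 H
  atom 8 (N): bond orders sum to 1 → 2 H
Lipinski HBD = 2.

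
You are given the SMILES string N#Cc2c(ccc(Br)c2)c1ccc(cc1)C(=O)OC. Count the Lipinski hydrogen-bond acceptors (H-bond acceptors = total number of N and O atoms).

3

N atoms: 1; O atoms: 2.
Lipinski HBA = 1 + 2 = 3.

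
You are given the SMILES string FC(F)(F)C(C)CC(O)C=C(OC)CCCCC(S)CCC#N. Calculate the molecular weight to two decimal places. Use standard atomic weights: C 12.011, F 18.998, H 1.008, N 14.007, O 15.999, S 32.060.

First, the molecular formula is C16H26F3NO2S (counting implicit H from valence).
  C: 16 × 12.011 = 192.176
  F: 3 × 18.998 = 56.994
  H: 26 × 1.008 = 26.208
  N: 1 × 14.007 = 14.007
  O: 2 × 15.999 = 31.998
  S: 1 × 32.060 = 32.060
Sum: 16×12.011 + 3×18.998 + 26×1.008 + 1×14.007 + 2×15.999 + 1×32.060 = 353.443 → 353.44 g/mol.

353.44 g/mol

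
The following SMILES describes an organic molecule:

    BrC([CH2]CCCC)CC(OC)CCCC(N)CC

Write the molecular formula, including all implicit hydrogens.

C15H32BrNO

Walk through each heavy atom and fill implicit hydrogens from standard valence (C 4, N 3, O 2, S 2, halogen 1):
  atom 1: Br (halogen, monovalent) → 0 H
  atom 2: C, bond orders sum to 3 (valence 4) → 1 H
  atom 3: C with explicit H count 2
  atom 4: C, bond orders sum to 2 (valence 4) → 2 H
  atom 5: C, bond orders sum to 2 (valence 4) → 2 H
  atom 6: C, bond orders sum to 2 (valence 4) → 2 H
  atom 7: C, bond orders sum to 1 (valence 4) → 3 H
  atom 8: C, bond orders sum to 2 (valence 4) → 2 H
  atom 9: C, bond orders sum to 3 (valence 4) → 1 H
  atom 10: O, bond orders sum to 2 (valence 2) → 0 H
  atom 11: C, bond orders sum to 1 (valence 4) → 3 H
  atom 12: C, bond orders sum to 2 (valence 4) → 2 H
  atom 13: C, bond orders sum to 2 (valence 4) → 2 H
  atom 14: C, bond orders sum to 2 (valence 4) → 2 H
  atom 15: C, bond orders sum to 3 (valence 4) → 1 H
  atom 16: N, bond orders sum to 1 (valence 3) → 2 H
  atom 17: C, bond orders sum to 2 (valence 4) → 2 H
  atom 18: C, bond orders sum to 1 (valence 4) → 3 H
Totals → C:15, H:32, Br:1, N:1, O:1.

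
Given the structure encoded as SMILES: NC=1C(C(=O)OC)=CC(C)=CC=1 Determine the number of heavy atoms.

Every atom symbol written in the SMILES (organic subset) is one heavy atom; implicit H are not written.
Heavy atoms by element → C:9, N:1, O:2.
Total: 12.

12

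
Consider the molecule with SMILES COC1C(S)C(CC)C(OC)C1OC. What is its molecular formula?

Walk through each heavy atom and fill implicit hydrogens from standard valence (C 4, N 3, O 2, S 2, halogen 1):
  atom 1: C, bond orders sum to 1 (valence 4) → 3 H
  atom 2: O, bond orders sum to 2 (valence 2) → 0 H
  atom 3: C, bond orders sum to 3 (valence 4) → 1 H
  atom 4: C, bond orders sum to 3 (valence 4) → 1 H
  atom 5: S, bond orders sum to 1 (valence 2) → 1 H
  atom 6: C, bond orders sum to 3 (valence 4) → 1 H
  atom 7: C, bond orders sum to 2 (valence 4) → 2 H
  atom 8: C, bond orders sum to 1 (valence 4) → 3 H
  atom 9: C, bond orders sum to 3 (valence 4) → 1 H
  atom 10: O, bond orders sum to 2 (valence 2) → 0 H
  atom 11: C, bond orders sum to 1 (valence 4) → 3 H
  atom 12: C, bond orders sum to 3 (valence 4) → 1 H
  atom 13: O, bond orders sum to 2 (valence 2) → 0 H
  atom 14: C, bond orders sum to 1 (valence 4) → 3 H
Totals → C:10, H:20, O:3, S:1.
In Hill order: C10H20O3S.

C10H20O3S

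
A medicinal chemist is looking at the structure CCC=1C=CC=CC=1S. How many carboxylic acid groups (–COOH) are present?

Scan the SMILES for the carboxylic acid motif — none present.
Groups that are present: 1 thiol.

0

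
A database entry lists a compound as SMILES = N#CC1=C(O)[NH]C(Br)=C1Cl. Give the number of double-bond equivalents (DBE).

Molecular formula: C5H2BrClN2O.
DoU = (2C + 2 + N − H − X) / 2, where X is the halogen count and O/S are ignored.
    = (2·5 + 2 + 2 − 2 − 2) / 2 = 10 / 2 = 5.

5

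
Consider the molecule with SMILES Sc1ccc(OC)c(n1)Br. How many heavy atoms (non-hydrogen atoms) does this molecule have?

10

Every atom symbol written in the SMILES (organic subset) is one heavy atom; implicit H are not written.
Heavy atoms by element → Br:1, C:6, N:1, O:1, S:1.
Total: 10.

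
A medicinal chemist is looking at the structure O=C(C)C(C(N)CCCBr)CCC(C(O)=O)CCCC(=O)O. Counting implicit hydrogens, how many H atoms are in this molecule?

Walk through each heavy atom and fill implicit hydrogens from standard valence (C 4, N 3, O 2, S 2, halogen 1):
  atom 1: O, bond orders sum to 2 (valence 2) → 0 H
  atom 2: C, bond orders sum to 4 (valence 4) → 0 H
  atom 3: C, bond orders sum to 1 (valence 4) → 3 H
  atom 4: C, bond orders sum to 3 (valence 4) → 1 H
  atom 5: C, bond orders sum to 3 (valence 4) → 1 H
  atom 6: N, bond orders sum to 1 (valence 3) → 2 H
  atom 7: C, bond orders sum to 2 (valence 4) → 2 H
  atom 8: C, bond orders sum to 2 (valence 4) → 2 H
  atom 9: C, bond orders sum to 2 (valence 4) → 2 H
  atom 10: Br (halogen, monovalent) → 0 H
  atom 11: C, bond orders sum to 2 (valence 4) → 2 H
  atom 12: C, bond orders sum to 2 (valence 4) → 2 H
  atom 13: C, bond orders sum to 3 (valence 4) → 1 H
  atom 14: C, bond orders sum to 4 (valence 4) → 0 H
  atom 15: O, bond orders sum to 1 (valence 2) → 1 H
  atom 16: O, bond orders sum to 2 (valence 2) → 0 H
  atom 17: C, bond orders sum to 2 (valence 4) → 2 H
  atom 18: C, bond orders sum to 2 (valence 4) → 2 H
  atom 19: C, bond orders sum to 2 (valence 4) → 2 H
  atom 20: C, bond orders sum to 4 (valence 4) → 0 H
  atom 21: O, bond orders sum to 2 (valence 2) → 0 H
  atom 22: O, bond orders sum to 1 (valence 2) → 1 H
Total hydrogens: 26.

26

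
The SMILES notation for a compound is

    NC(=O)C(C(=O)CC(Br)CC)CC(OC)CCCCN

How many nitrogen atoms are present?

2

Scan the SMILES for N atoms (remember two-letter symbols like Cl and Br are single atoms).
Nitrogen count: 2.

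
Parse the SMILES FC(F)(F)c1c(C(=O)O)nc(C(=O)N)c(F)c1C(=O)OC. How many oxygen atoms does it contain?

Scan the SMILES for O atoms (remember two-letter symbols like Cl and Br are single atoms).
Oxygen count: 5.

5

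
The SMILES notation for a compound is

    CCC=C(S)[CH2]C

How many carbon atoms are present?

Count every carbon token in the SMILES (each C, including those in ring-closure positions and inside branches).
Carbon count: 6.

6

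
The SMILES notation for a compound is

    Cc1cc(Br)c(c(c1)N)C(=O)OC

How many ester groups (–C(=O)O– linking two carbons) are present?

The ester motif appears at heavy-atom position 10 in the SMILES.
Other groups present: 1 primary amine.
Ester count: 1.

1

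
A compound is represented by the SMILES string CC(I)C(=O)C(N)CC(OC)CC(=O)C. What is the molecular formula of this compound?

Walk through each heavy atom and fill implicit hydrogens from standard valence (C 4, N 3, O 2, S 2, halogen 1):
  atom 1: C, bond orders sum to 1 (valence 4) → 3 H
  atom 2: C, bond orders sum to 3 (valence 4) → 1 H
  atom 3: I (halogen, monovalent) → 0 H
  atom 4: C, bond orders sum to 4 (valence 4) → 0 H
  atom 5: O, bond orders sum to 2 (valence 2) → 0 H
  atom 6: C, bond orders sum to 3 (valence 4) → 1 H
  atom 7: N, bond orders sum to 1 (valence 3) → 2 H
  atom 8: C, bond orders sum to 2 (valence 4) → 2 H
  atom 9: C, bond orders sum to 3 (valence 4) → 1 H
  atom 10: O, bond orders sum to 2 (valence 2) → 0 H
  atom 11: C, bond orders sum to 1 (valence 4) → 3 H
  atom 12: C, bond orders sum to 2 (valence 4) → 2 H
  atom 13: C, bond orders sum to 4 (valence 4) → 0 H
  atom 14: O, bond orders sum to 2 (valence 2) → 0 H
  atom 15: C, bond orders sum to 1 (valence 4) → 3 H
Totals → C:10, H:18, I:1, N:1, O:3.

C10H18INO3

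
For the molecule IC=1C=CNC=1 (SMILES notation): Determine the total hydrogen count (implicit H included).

4

Walk through each heavy atom and fill implicit hydrogens from standard valence (C 4, N 3, O 2, S 2, halogen 1):
  atom 1: I (halogen, monovalent) → 0 H
  atom 2: C, bond orders sum to 4 (valence 4) → 0 H
  atom 3: C, bond orders sum to 3 (valence 4) → 1 H
  atom 4: C, bond orders sum to 3 (valence 4) → 1 H
  atom 5: N, bond orders sum to 2 (valence 3) → 1 H
  atom 6: C, bond orders sum to 3 (valence 4) → 1 H
Total hydrogens: 4.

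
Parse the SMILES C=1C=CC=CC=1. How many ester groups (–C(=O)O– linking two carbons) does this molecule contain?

0

Scan the SMILES for the ester motif — none present.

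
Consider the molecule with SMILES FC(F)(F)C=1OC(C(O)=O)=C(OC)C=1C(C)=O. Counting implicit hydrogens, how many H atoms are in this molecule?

Walk through each heavy atom and fill implicit hydrogens from standard valence (C 4, N 3, O 2, S 2, halogen 1):
  atom 1: F (halogen, monovalent) → 0 H
  atom 2: C, bond orders sum to 4 (valence 4) → 0 H
  atom 3: F (halogen, monovalent) → 0 H
  atom 4: F (halogen, monovalent) → 0 H
  atom 5: C, bond orders sum to 4 (valence 4) → 0 H
  atom 6: O, bond orders sum to 2 (valence 2) → 0 H
  atom 7: C, bond orders sum to 4 (valence 4) → 0 H
  atom 8: C, bond orders sum to 4 (valence 4) → 0 H
  atom 9: O, bond orders sum to 1 (valence 2) → 1 H
  atom 10: O, bond orders sum to 2 (valence 2) → 0 H
  atom 11: C, bond orders sum to 4 (valence 4) → 0 H
  atom 12: O, bond orders sum to 2 (valence 2) → 0 H
  atom 13: C, bond orders sum to 1 (valence 4) → 3 H
  atom 14: C, bond orders sum to 4 (valence 4) → 0 H
  atom 15: C, bond orders sum to 4 (valence 4) → 0 H
  atom 16: C, bond orders sum to 1 (valence 4) → 3 H
  atom 17: O, bond orders sum to 2 (valence 2) → 0 H
Total hydrogens: 7.

7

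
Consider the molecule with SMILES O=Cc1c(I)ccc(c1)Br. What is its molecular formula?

C7H4BrIO

Walk through each heavy atom and fill implicit hydrogens from standard valence (C 4, N 3, O 2, S 2, halogen 1); for lowercase aromatic atoms, an aromatic c carries 1 H when it has two neighbours and 0 H with three, and aromatic n carries 0 H:
  atom 1: O, bond orders sum to 2 (valence 2) → 0 H
  atom 2: C, bond orders sum to 3 (valence 4) → 1 H
  atom 3: aromatic c, 3 neighbours → 0 H
  atom 4: aromatic c, 3 neighbours → 0 H
  atom 5: I (halogen, monovalent) → 0 H
  atom 6: aromatic c, 2 neighbours → 1 H
  atom 7: aromatic c, 2 neighbours → 1 H
  atom 8: aromatic c, 3 neighbours → 0 H
  atom 9: aromatic c, 2 neighbours → 1 H
  atom 10: Br (halogen, monovalent) → 0 H
Totals → C:7, H:4, Br:1, I:1, O:1.
In Hill order: C7H4BrIO.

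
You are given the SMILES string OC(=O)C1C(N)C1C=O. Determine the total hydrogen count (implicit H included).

Walk through each heavy atom and fill implicit hydrogens from standard valence (C 4, N 3, O 2, S 2, halogen 1):
  atom 1: O, bond orders sum to 1 (valence 2) → 1 H
  atom 2: C, bond orders sum to 4 (valence 4) → 0 H
  atom 3: O, bond orders sum to 2 (valence 2) → 0 H
  atom 4: C, bond orders sum to 3 (valence 4) → 1 H
  atom 5: C, bond orders sum to 3 (valence 4) → 1 H
  atom 6: N, bond orders sum to 1 (valence 3) → 2 H
  atom 7: C, bond orders sum to 3 (valence 4) → 1 H
  atom 8: C, bond orders sum to 3 (valence 4) → 1 H
  atom 9: O, bond orders sum to 2 (valence 2) → 0 H
Total hydrogens: 7.

7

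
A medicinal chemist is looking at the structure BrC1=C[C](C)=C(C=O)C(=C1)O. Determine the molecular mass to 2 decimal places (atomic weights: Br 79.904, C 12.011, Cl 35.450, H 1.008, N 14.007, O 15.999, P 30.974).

First, the molecular formula is C8H7BrO2 (counting implicit H from valence).
  Br: 1 × 79.904 = 79.904
  C: 8 × 12.011 = 96.088
  H: 7 × 1.008 = 7.056
  O: 2 × 15.999 = 31.998
Sum: 1×79.904 + 8×12.011 + 7×1.008 + 2×15.999 = 215.046 → 215.05 g/mol.

215.05 g/mol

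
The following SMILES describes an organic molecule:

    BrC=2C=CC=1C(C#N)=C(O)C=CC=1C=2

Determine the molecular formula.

Walk through each heavy atom and fill implicit hydrogens from standard valence (C 4, N 3, O 2, S 2, halogen 1):
  atom 1: Br (halogen, monovalent) → 0 H
  atom 2: C, bond orders sum to 4 (valence 4) → 0 H
  atom 3: C, bond orders sum to 3 (valence 4) → 1 H
  atom 4: C, bond orders sum to 3 (valence 4) → 1 H
  atom 5: C, bond orders sum to 4 (valence 4) → 0 H
  atom 6: C, bond orders sum to 4 (valence 4) → 0 H
  atom 7: C, bond orders sum to 4 (valence 4) → 0 H
  atom 8: N, bond orders sum to 3 (valence 3) → 0 H
  atom 9: C, bond orders sum to 4 (valence 4) → 0 H
  atom 10: O, bond orders sum to 1 (valence 2) → 1 H
  atom 11: C, bond orders sum to 3 (valence 4) → 1 H
  atom 12: C, bond orders sum to 3 (valence 4) → 1 H
  atom 13: C, bond orders sum to 4 (valence 4) → 0 H
  atom 14: C, bond orders sum to 3 (valence 4) → 1 H
Totals → C:11, H:6, Br:1, N:1, O:1.

C11H6BrNO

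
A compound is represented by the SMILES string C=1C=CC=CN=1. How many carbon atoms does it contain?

5

Count every carbon token in the SMILES (each C, including those in ring-closure positions and inside branches).
Carbon count: 5.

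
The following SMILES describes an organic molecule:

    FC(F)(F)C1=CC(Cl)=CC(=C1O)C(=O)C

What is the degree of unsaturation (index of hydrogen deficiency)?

5

Degree of unsaturation = (number of rings) + (number of π bonds).
Ring closures in the SMILES: 1.
π bonds: 4 double bonds (each 1 DoU) → 4 DoU from unsaturation.
Total DoU = 1 + 4 = 5.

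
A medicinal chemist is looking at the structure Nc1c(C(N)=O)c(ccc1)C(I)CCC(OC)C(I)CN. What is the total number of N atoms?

Scan the SMILES for N atoms (remember two-letter symbols like Cl and Br are single atoms).
Nitrogen count: 3.

3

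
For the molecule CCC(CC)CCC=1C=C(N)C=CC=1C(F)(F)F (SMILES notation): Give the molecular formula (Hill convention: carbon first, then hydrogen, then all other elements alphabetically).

C14H20F3N

Walk through each heavy atom and fill implicit hydrogens from standard valence (C 4, N 3, O 2, S 2, halogen 1):
  atom 1: C, bond orders sum to 1 (valence 4) → 3 H
  atom 2: C, bond orders sum to 2 (valence 4) → 2 H
  atom 3: C, bond orders sum to 3 (valence 4) → 1 H
  atom 4: C, bond orders sum to 2 (valence 4) → 2 H
  atom 5: C, bond orders sum to 1 (valence 4) → 3 H
  atom 6: C, bond orders sum to 2 (valence 4) → 2 H
  atom 7: C, bond orders sum to 2 (valence 4) → 2 H
  atom 8: C, bond orders sum to 4 (valence 4) → 0 H
  atom 9: C, bond orders sum to 3 (valence 4) → 1 H
  atom 10: C, bond orders sum to 4 (valence 4) → 0 H
  atom 11: N, bond orders sum to 1 (valence 3) → 2 H
  atom 12: C, bond orders sum to 3 (valence 4) → 1 H
  atom 13: C, bond orders sum to 3 (valence 4) → 1 H
  atom 14: C, bond orders sum to 4 (valence 4) → 0 H
  atom 15: C, bond orders sum to 4 (valence 4) → 0 H
  atom 16: F (halogen, monovalent) → 0 H
  atom 17: F (halogen, monovalent) → 0 H
  atom 18: F (halogen, monovalent) → 0 H
Totals → C:14, H:20, F:3, N:1.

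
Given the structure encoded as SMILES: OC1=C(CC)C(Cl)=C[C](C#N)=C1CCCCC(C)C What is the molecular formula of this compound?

C16H22ClNO

Walk through each heavy atom and fill implicit hydrogens from standard valence (C 4, N 3, O 2, S 2, halogen 1):
  atom 1: O, bond orders sum to 1 (valence 2) → 1 H
  atom 2: C, bond orders sum to 4 (valence 4) → 0 H
  atom 3: C, bond orders sum to 4 (valence 4) → 0 H
  atom 4: C, bond orders sum to 2 (valence 4) → 2 H
  atom 5: C, bond orders sum to 1 (valence 4) → 3 H
  atom 6: C, bond orders sum to 4 (valence 4) → 0 H
  atom 7: Cl (halogen, monovalent) → 0 H
  atom 8: C, bond orders sum to 3 (valence 4) → 1 H
  atom 9: C with explicit H count 0
  atom 10: C, bond orders sum to 4 (valence 4) → 0 H
  atom 11: N, bond orders sum to 3 (valence 3) → 0 H
  atom 12: C, bond orders sum to 4 (valence 4) → 0 H
  atom 13: C, bond orders sum to 2 (valence 4) → 2 H
  atom 14: C, bond orders sum to 2 (valence 4) → 2 H
  atom 15: C, bond orders sum to 2 (valence 4) → 2 H
  atom 16: C, bond orders sum to 2 (valence 4) → 2 H
  atom 17: C, bond orders sum to 3 (valence 4) → 1 H
  atom 18: C, bond orders sum to 1 (valence 4) → 3 H
  atom 19: C, bond orders sum to 1 (valence 4) → 3 H
Totals → C:16, H:22, Cl:1, N:1, O:1.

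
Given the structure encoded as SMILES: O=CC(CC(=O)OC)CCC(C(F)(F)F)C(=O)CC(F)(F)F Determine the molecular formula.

Walk through each heavy atom and fill implicit hydrogens from standard valence (C 4, N 3, O 2, S 2, halogen 1):
  atom 1: O, bond orders sum to 2 (valence 2) → 0 H
  atom 2: C, bond orders sum to 3 (valence 4) → 1 H
  atom 3: C, bond orders sum to 3 (valence 4) → 1 H
  atom 4: C, bond orders sum to 2 (valence 4) → 2 H
  atom 5: C, bond orders sum to 4 (valence 4) → 0 H
  atom 6: O, bond orders sum to 2 (valence 2) → 0 H
  atom 7: O, bond orders sum to 2 (valence 2) → 0 H
  atom 8: C, bond orders sum to 1 (valence 4) → 3 H
  atom 9: C, bond orders sum to 2 (valence 4) → 2 H
  atom 10: C, bond orders sum to 2 (valence 4) → 2 H
  atom 11: C, bond orders sum to 3 (valence 4) → 1 H
  atom 12: C, bond orders sum to 4 (valence 4) → 0 H
  atom 13: F (halogen, monovalent) → 0 H
  atom 14: F (halogen, monovalent) → 0 H
  atom 15: F (halogen, monovalent) → 0 H
  atom 16: C, bond orders sum to 4 (valence 4) → 0 H
  atom 17: O, bond orders sum to 2 (valence 2) → 0 H
  atom 18: C, bond orders sum to 2 (valence 4) → 2 H
  atom 19: C, bond orders sum to 4 (valence 4) → 0 H
  atom 20: F (halogen, monovalent) → 0 H
  atom 21: F (halogen, monovalent) → 0 H
  atom 22: F (halogen, monovalent) → 0 H
Totals → C:12, H:14, F:6, O:4.
In Hill order: C12H14F6O4.

C12H14F6O4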